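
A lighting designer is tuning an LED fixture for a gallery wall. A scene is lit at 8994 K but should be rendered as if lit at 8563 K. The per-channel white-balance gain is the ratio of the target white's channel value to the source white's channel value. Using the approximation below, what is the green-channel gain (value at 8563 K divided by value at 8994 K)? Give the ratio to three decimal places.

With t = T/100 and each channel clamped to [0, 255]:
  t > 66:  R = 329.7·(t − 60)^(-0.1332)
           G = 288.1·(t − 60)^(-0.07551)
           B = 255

At 8994 K (t = 89.94):
  G = 288.1·(89.94 − 60)^(-0.07551) = 288.1·29.94^(-0.07551) = 288.1·0.77362 = 222.880.
At 8563 K (t = 85.63):
  G = 288.1·(85.63 − 60)^(-0.07551) = 288.1·25.63^(-0.07551) = 288.1·0.78275 = 225.511.
Gain = 225.511 / 222.880 = 1.0118 → 1.012.

1.012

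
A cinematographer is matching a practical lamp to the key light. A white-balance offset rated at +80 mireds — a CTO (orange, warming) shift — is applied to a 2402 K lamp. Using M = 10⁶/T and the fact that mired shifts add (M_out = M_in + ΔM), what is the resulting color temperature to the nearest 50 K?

2000 K

M_in = 10⁶/2402 = 416.32 mireds.
M_out = 416.32 + (+80) = 496.32 mireds.
T_out = 10⁶/496.32 = 2014.8 K → 2000 K.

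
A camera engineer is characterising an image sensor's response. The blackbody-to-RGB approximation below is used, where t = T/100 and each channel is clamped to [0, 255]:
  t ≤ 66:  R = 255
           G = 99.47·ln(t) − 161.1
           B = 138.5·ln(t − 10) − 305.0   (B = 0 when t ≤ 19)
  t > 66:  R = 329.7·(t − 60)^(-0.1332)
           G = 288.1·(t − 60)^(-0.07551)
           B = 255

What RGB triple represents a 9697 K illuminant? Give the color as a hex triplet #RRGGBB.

#CCDBFF

t = 9697/100 = 96.97; the t > 66 branch applies.
R = 329.7·(96.97 − 60)^(-0.1332) = 329.7·36.97^(-0.1332) = 329.7·0.61825 = 203.836.
G = 288.1·(96.97 − 60)^(-0.07551) = 288.1·36.97^(-0.07551) = 288.1·0.76140 = 219.359.
B = 255 by definition for t > 66.
Rounded: (204, 219, 255).
In hex: #CCDBFF.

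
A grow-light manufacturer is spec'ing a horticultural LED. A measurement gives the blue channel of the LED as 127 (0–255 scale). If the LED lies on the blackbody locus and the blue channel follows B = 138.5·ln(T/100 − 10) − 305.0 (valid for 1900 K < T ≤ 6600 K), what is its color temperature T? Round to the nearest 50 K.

ln(t − 10) = (127 + 305.0) / 138.5 = 3.1191.
t − 10 = e^3.1191 = 22.627, so t = 32.627.
T = 100·t = 3263 K → 3250 K to the nearest 50 K.

3250 K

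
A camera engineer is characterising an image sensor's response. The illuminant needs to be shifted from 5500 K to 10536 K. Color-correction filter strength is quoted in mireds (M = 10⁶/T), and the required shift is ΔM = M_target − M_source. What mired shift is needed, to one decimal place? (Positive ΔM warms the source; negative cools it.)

-86.9 mireds

M_source = 10⁶/5500 = 181.818; M_target = 10⁶/10536 = 94.913.
ΔM = 94.913 − 181.818 = -86.906 → -86.9 mireds, a cooling shift.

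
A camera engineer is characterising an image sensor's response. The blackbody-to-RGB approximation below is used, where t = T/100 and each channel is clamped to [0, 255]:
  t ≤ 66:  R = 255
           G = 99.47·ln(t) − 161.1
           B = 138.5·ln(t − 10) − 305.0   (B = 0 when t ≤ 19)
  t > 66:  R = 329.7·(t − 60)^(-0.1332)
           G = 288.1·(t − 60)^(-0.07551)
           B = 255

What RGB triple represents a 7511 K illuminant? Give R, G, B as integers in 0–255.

t = 7511/100 = 75.11; the t > 66 branch applies.
R = 329.7·(75.11 − 60)^(-0.1332) = 329.7·15.11^(-0.1332) = 329.7·0.69650 = 229.637.
G = 288.1·(75.11 − 60)^(-0.07551) = 288.1·15.11^(-0.07551) = 288.1·0.81462 = 234.691.
B = 255 by definition for t > 66.
Rounded: (230, 235, 255).

R=230, G=235, B=255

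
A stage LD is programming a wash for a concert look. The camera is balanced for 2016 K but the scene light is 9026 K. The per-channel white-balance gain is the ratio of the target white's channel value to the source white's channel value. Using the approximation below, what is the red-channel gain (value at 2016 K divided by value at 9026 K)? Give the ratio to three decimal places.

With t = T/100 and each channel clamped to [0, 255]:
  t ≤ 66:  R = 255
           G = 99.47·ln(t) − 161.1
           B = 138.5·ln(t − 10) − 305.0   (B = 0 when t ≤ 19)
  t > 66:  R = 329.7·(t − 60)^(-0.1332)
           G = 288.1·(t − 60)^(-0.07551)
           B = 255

At 9026 K (t = 90.26):
  R = 329.7·(90.26 − 60)^(-0.1332) = 329.7·30.26^(-0.1332) = 329.7·0.63496 = 209.347.
At 2016 K (t = 20.16):
  R = 255 by definition for t ≤ 66.
Gain = 255.000 / 209.347 = 1.2181 → 1.218.

1.218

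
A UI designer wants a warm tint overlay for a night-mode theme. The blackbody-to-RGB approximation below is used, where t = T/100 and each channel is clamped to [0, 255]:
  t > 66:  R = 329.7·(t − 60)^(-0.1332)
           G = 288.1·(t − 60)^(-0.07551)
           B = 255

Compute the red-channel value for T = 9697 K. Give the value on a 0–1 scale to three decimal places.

t = 9697/100 = 96.97; the t > 66 branch applies.
R = 329.7·(96.97 − 60)^(-0.1332) = 329.7·36.97^(-0.1332) = 329.7·0.61825 = 203.836.
On a 0–1 scale: 203.836/255 = 0.7994 → 0.799.

0.799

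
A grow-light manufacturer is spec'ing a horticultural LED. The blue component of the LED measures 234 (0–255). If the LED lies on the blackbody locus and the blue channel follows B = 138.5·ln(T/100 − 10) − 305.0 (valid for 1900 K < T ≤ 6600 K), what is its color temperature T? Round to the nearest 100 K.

5900 K

ln(t − 10) = (234 + 305.0) / 138.5 = 3.8917.
t − 10 = e^3.8917 = 48.994, so t = 58.994.
T = 100·t = 5899 K → 5900 K to the nearest 100 K.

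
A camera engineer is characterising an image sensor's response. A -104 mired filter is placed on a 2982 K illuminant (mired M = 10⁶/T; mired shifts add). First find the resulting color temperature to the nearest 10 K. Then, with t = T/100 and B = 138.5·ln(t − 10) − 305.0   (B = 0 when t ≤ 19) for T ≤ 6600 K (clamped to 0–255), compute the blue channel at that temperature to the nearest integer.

180

M_in = 10⁶/2982 = 335.35; M_out = 335.35 + (-104) = 231.35.
T_out = 10⁶/231.35 = 4322.5 K → 4320 K; t = 43.2.
B = 138.5·ln(43.2 − 10) − 305.0 = 138.5·ln 33.2 − 305.0 = 138.5·3.5025 − 305.0 = 180.103.
Rounded: 180.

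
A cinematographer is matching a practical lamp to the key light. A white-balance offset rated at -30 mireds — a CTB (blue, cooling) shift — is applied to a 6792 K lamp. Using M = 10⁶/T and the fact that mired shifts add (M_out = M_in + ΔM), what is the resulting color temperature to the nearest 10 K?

M_in = 10⁶/6792 = 147.23 mireds.
M_out = 147.23 + (-30) = 117.23 mireds.
T_out = 10⁶/117.23 = 8530.1 K → 8530 K.

8530 K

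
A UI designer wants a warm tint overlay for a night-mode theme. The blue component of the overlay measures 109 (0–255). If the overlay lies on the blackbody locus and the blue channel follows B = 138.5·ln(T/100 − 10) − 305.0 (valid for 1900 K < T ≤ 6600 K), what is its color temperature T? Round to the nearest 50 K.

3000 K

ln(t − 10) = (109 + 305.0) / 138.5 = 2.9892.
t − 10 = e^2.9892 = 19.869, so t = 29.869.
T = 100·t = 2987 K → 3000 K to the nearest 50 K.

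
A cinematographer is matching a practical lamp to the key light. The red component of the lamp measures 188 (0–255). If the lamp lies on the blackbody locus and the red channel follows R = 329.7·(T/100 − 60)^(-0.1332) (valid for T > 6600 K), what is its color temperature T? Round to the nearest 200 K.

(t − 60)^(-0.1332) = 188/329.7 = 0.57022.
t − 60 = 0.57022^(1/-0.1332) = 0.57022^(-7.508) = 67.848, so t = 127.848.
T = 100·t = 12785 K → 12800 K to the nearest 200 K.

12800 K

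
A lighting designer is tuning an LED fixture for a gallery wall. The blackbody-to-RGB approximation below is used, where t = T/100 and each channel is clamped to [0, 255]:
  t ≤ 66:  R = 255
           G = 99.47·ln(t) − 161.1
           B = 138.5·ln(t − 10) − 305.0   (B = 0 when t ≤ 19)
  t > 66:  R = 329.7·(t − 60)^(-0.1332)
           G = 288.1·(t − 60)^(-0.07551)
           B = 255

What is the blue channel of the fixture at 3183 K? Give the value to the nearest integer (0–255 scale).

122

t = 3183/100 = 31.83; the t ≤ 66 branch applies.
B = 138.5·ln(31.83 − 10) − 305.0 = 138.5·ln 21.83 − 305.0 = 138.5·3.0833 − 305.0 = 122.035.
Rounded: 122.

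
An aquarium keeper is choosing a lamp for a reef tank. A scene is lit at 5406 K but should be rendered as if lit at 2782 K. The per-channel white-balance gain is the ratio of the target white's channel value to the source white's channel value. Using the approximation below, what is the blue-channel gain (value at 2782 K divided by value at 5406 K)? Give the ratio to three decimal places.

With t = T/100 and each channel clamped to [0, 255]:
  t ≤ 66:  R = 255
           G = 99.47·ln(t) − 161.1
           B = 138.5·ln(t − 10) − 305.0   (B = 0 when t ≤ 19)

At 5406 K (t = 54.06):
  B = 138.5·ln(54.06 − 10) − 305.0 = 138.5·ln 44.06 − 305.0 = 138.5·3.7856 − 305.0 = 219.299.
At 2782 K (t = 27.82):
  B = 138.5·ln(27.82 − 10) − 305.0 = 138.5·ln 17.82 − 305.0 = 138.5·2.8803 − 305.0 = 93.925.
Gain = 93.925 / 219.299 = 0.4283 → 0.428.

0.428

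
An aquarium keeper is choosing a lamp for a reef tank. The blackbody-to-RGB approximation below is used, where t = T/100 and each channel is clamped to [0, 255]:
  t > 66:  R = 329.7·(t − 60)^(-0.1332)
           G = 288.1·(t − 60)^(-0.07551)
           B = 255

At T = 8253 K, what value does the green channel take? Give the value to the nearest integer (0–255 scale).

t = 8253/100 = 82.53; the t > 66 branch applies.
G = 288.1·(82.53 − 60)^(-0.07551) = 288.1·22.53^(-0.07551) = 288.1·0.79041 = 227.717.
Rounded: 228.

228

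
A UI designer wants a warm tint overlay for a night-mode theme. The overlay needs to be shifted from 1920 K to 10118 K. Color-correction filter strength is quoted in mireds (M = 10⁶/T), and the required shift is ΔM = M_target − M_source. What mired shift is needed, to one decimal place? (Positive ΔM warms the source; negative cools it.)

M_source = 10⁶/1920 = 520.833; M_target = 10⁶/10118 = 98.834.
ΔM = 98.834 − 520.833 = -422.000 → -422.0 mireds, a cooling shift.

-422.0 mireds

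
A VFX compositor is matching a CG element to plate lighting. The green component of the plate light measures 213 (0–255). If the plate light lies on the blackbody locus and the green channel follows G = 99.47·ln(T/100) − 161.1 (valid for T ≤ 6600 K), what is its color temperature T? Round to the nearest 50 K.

ln t = (213 + 161.1) / 99.47 = 3.7609.
t = e^3.7609 = 42.989.
T = 100·t = 4299 K → 4300 K to the nearest 50 K.

4300 K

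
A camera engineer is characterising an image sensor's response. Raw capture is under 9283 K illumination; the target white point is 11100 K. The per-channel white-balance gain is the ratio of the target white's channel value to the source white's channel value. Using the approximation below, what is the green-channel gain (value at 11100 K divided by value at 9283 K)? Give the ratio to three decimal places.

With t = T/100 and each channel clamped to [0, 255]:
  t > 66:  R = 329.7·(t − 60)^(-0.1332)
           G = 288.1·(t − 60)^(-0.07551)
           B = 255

At 9283 K (t = 92.83):
  G = 288.1·(92.83 − 60)^(-0.07551) = 288.1·32.83^(-0.07551) = 288.1·0.76826 = 221.335.
At 11100 K (t = 111):
  G = 288.1·(111 − 60)^(-0.07551) = 288.1·51^(-0.07551) = 288.1·0.74312 = 214.094.
Gain = 214.094 / 221.335 = 0.9673 → 0.967.

0.967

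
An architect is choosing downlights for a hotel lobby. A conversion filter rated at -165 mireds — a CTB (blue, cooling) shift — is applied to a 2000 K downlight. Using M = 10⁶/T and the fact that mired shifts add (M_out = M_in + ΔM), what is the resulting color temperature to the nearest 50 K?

3000 K

M_in = 10⁶/2000 = 500.00 mireds.
M_out = 500.00 + (-165) = 335.00 mireds.
T_out = 10⁶/335.00 = 2985.1 K → 3000 K.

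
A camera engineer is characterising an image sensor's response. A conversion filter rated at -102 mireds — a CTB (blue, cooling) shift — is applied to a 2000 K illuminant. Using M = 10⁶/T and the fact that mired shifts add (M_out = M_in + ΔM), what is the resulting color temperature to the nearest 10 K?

M_in = 10⁶/2000 = 500.00 mireds.
M_out = 500.00 + (-102) = 398.00 mireds.
T_out = 10⁶/398.00 = 2512.6 K → 2510 K.

2510 K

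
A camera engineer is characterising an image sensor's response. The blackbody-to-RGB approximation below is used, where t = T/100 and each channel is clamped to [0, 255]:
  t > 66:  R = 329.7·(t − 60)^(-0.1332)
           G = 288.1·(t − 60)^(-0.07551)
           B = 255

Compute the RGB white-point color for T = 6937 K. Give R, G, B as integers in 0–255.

R=245, G=243, B=255

t = 6937/100 = 69.37; the t > 66 branch applies.
R = 329.7·(69.37 − 60)^(-0.1332) = 329.7·9.37^(-0.1332) = 329.7·0.74227 = 244.728.
G = 288.1·(69.37 − 60)^(-0.07551) = 288.1·9.37^(-0.07551) = 288.1·0.84455 = 243.314.
B = 255 by definition for t > 66.
Rounded: (245, 243, 255).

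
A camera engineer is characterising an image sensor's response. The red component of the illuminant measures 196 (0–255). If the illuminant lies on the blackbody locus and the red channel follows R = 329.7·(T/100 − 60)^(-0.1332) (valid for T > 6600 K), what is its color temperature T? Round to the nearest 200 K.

11000 K

(t − 60)^(-0.1332) = 196/329.7 = 0.59448.
t − 60 = 0.59448^(1/-0.1332) = 0.59448^(-7.508) = 49.621, so t = 109.621.
T = 100·t = 10962 K → 11000 K to the nearest 200 K.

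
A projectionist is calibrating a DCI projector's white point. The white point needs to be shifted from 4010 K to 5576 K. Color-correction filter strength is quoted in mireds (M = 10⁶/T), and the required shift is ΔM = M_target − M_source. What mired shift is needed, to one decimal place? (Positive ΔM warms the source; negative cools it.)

-70.0 mireds

M_source = 10⁶/4010 = 249.377; M_target = 10⁶/5576 = 179.340.
ΔM = 179.340 − 249.377 = -70.037 → -70.0 mireds, a cooling shift.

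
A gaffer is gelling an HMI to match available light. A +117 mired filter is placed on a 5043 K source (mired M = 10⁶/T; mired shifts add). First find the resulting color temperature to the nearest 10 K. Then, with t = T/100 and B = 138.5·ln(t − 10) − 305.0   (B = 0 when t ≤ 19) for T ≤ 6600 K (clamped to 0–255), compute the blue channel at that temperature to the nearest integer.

M_in = 10⁶/5043 = 198.29; M_out = 198.29 + (+117) = 315.29.
T_out = 10⁶/315.29 = 3171.6 K → 3170 K; t = 31.7.
B = 138.5·ln(31.7 − 10) − 305.0 = 138.5·ln 21.7 − 305.0 = 138.5·3.0773 − 305.0 = 121.208.
Rounded: 121.

121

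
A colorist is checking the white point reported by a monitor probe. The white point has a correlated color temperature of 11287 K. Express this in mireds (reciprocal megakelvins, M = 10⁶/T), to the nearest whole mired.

89 mireds

M = 10⁶ / 11287 = 88.598 → 89 mireds.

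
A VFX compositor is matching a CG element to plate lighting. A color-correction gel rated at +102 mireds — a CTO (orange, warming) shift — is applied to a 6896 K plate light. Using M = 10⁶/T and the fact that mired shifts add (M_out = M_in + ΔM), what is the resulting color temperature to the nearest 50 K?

M_in = 10⁶/6896 = 145.01 mireds.
M_out = 145.01 + (+102) = 247.01 mireds.
T_out = 10⁶/247.01 = 4048.4 K → 4050 K.

4050 K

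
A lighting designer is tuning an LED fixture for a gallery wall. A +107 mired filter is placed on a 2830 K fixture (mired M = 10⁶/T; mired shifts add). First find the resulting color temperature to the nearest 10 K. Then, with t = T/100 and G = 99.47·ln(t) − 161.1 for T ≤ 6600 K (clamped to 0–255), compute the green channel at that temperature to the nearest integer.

M_in = 10⁶/2830 = 353.36; M_out = 353.36 + (+107) = 460.36.
T_out = 10⁶/460.36 = 2172.2 K → 2170 K; t = 21.7.
G = 99.47·ln 21.7 − 161.1 = 99.47·3.0773 − 161.1 = 145.000.
Rounded: 145.

145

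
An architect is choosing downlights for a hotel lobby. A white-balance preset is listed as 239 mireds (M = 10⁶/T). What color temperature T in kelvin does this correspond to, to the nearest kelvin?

4184 K

T = 10⁶ / 239 = 4184.10 K → 4184 K.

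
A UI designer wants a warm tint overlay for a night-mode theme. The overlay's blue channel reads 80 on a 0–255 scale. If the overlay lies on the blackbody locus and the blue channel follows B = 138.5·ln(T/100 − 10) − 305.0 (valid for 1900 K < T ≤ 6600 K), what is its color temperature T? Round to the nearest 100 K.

2600 K

ln(t − 10) = (80 + 305.0) / 138.5 = 2.7798.
t − 10 = e^2.7798 = 16.116, so t = 26.116.
T = 100·t = 2612 K → 2600 K to the nearest 100 K.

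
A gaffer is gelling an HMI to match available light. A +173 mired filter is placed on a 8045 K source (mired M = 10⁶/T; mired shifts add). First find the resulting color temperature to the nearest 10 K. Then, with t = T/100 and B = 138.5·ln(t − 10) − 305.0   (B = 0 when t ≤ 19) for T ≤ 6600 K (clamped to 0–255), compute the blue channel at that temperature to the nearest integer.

M_in = 10⁶/8045 = 124.30; M_out = 124.30 + (+173) = 297.30.
T_out = 10⁶/297.30 = 3363.6 K → 3360 K; t = 33.6.
B = 138.5·ln(33.6 − 10) − 305.0 = 138.5·ln 23.6 − 305.0 = 138.5·3.1612 − 305.0 = 132.833.
Rounded: 133.

133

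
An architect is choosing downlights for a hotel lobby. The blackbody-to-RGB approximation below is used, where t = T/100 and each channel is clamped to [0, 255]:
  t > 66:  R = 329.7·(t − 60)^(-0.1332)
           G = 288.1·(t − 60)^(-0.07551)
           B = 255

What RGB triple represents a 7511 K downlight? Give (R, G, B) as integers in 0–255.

t = 7511/100 = 75.11; the t > 66 branch applies.
R = 329.7·(75.11 − 60)^(-0.1332) = 329.7·15.11^(-0.1332) = 329.7·0.69650 = 229.637.
G = 288.1·(75.11 − 60)^(-0.07551) = 288.1·15.11^(-0.07551) = 288.1·0.81462 = 234.691.
B = 255 by definition for t > 66.
Rounded: (230, 235, 255).

(230, 235, 255)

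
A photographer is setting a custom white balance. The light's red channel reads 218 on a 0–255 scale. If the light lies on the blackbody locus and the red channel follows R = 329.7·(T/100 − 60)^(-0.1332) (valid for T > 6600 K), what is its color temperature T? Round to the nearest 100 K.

8200 K

(t − 60)^(-0.1332) = 218/329.7 = 0.66121.
t − 60 = 0.66121^(1/-0.1332) = 0.66121^(-7.508) = 22.326, so t = 82.326.
T = 100·t = 8233 K → 8200 K to the nearest 100 K.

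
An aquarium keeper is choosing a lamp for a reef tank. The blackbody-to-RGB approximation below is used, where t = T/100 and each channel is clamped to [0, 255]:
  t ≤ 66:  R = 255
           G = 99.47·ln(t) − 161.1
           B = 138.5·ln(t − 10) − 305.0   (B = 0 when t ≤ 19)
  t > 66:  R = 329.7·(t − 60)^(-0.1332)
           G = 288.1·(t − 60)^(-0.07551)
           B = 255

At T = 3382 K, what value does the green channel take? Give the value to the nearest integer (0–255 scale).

189

t = 3382/100 = 33.82; the t ≤ 66 branch applies.
G = 99.47·ln 33.82 − 161.1 = 99.47·3.5211 − 161.1 = 189.139.
Rounded: 189.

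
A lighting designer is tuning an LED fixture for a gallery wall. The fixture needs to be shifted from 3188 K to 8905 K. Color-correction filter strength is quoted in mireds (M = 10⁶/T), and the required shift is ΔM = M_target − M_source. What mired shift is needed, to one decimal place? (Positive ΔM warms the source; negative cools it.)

-201.4 mireds

M_source = 10⁶/3188 = 313.676; M_target = 10⁶/8905 = 112.296.
ΔM = 112.296 − 313.676 = -201.380 → -201.4 mireds, a cooling shift.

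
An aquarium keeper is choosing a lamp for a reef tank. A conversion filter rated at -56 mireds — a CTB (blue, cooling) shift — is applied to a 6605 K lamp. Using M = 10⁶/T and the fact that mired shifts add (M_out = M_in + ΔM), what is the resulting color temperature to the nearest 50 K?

M_in = 10⁶/6605 = 151.40 mireds.
M_out = 151.40 + (-56) = 95.40 mireds.
T_out = 10⁶/95.40 = 10482.1 K → 10500 K.

10500 K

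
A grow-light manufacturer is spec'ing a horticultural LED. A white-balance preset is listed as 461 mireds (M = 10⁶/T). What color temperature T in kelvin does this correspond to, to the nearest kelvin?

2169 K

T = 10⁶ / 461 = 2169.20 K → 2169 K.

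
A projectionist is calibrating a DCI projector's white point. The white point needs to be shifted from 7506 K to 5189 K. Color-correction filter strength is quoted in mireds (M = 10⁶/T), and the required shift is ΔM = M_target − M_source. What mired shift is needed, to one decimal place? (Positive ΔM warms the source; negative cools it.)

+59.5 mireds

M_source = 10⁶/7506 = 133.227; M_target = 10⁶/5189 = 192.715.
ΔM = 192.715 − 133.227 = 59.489 → +59.5 mireds, a warming shift.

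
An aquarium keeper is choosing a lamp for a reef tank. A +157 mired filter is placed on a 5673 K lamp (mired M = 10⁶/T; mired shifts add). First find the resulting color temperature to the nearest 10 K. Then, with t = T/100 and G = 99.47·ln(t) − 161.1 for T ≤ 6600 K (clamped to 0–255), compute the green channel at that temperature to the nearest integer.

177

M_in = 10⁶/5673 = 176.27; M_out = 176.27 + (+157) = 333.27.
T_out = 10⁶/333.27 = 3000.5 K → 3000 K; t = 30.
G = 99.47·ln 30 − 161.1 = 99.47·3.4012 − 161.1 = 177.217.
Rounded: 177.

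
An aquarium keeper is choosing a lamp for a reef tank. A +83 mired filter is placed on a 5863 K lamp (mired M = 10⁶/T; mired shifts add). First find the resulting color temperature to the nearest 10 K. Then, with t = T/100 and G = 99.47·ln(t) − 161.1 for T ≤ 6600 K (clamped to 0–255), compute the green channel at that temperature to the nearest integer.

M_in = 10⁶/5863 = 170.56; M_out = 170.56 + (+83) = 253.56.
T_out = 10⁶/253.56 = 3943.8 K → 3940 K; t = 39.4.
G = 99.47·ln 39.4 − 161.1 = 99.47·3.6738 − 161.1 = 204.329.
Rounded: 204.

204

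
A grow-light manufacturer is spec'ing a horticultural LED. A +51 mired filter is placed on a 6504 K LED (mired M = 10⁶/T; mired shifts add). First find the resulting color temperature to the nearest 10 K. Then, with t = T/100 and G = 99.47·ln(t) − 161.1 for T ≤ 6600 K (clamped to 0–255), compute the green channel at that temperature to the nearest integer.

M_in = 10⁶/6504 = 153.75; M_out = 153.75 + (+51) = 204.75.
T_out = 10⁶/204.75 = 4884.0 K → 4880 K; t = 48.8.
G = 99.47·ln 48.8 − 161.1 = 99.47·3.8877 − 161.1 = 225.613.
Rounded: 226.

226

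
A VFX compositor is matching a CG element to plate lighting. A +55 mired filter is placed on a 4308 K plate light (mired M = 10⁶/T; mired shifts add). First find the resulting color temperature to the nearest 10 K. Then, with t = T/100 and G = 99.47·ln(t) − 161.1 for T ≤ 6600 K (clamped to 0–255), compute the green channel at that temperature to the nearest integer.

M_in = 10⁶/4308 = 232.13; M_out = 232.13 + (+55) = 287.13.
T_out = 10⁶/287.13 = 3482.8 K → 3480 K; t = 34.8.
G = 99.47·ln 34.8 − 161.1 = 99.47·3.5496 − 161.1 = 191.980.
Rounded: 192.

192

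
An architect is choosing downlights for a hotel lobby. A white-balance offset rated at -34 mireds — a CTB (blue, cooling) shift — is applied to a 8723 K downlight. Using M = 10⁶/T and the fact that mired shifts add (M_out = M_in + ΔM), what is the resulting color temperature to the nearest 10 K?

M_in = 10⁶/8723 = 114.64 mireds.
M_out = 114.64 + (-34) = 80.64 mireds.
T_out = 10⁶/80.64 = 12400.9 K → 12400 K.

12400 K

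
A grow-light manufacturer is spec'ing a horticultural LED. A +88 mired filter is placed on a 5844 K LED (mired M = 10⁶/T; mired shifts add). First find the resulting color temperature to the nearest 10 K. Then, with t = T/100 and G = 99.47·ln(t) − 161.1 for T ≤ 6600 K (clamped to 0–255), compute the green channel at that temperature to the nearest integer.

202

M_in = 10⁶/5844 = 171.12; M_out = 171.12 + (+88) = 259.12.
T_out = 10⁶/259.12 = 3859.3 K → 3860 K; t = 38.6.
G = 99.47·ln 38.6 − 161.1 = 99.47·3.6533 − 161.1 = 202.289.
Rounded: 202.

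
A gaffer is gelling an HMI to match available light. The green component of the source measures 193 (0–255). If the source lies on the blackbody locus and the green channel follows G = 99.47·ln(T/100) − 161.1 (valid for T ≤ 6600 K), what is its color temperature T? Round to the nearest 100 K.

ln t = (193 + 161.1) / 99.47 = 3.5599.
t = e^3.5599 = 35.159.
T = 100·t = 3516 K → 3500 K to the nearest 100 K.

3500 K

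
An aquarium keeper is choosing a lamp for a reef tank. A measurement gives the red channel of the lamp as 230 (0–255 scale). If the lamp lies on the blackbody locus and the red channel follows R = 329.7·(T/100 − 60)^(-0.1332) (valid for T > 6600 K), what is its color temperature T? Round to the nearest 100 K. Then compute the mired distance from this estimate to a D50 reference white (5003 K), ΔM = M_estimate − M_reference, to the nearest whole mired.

(t − 60)^(-0.1332) = 230/329.7 = 0.69760.
t − 60 = 0.69760^(1/-0.1332) = 0.69760^(-7.508) = 14.932, so t = 74.932.
T = 100·t = 7493 K → 7500 K to the nearest 100 K.
M_estimate = 10⁶/7500 = 133.33; M_reference = 10⁶/5003 = 199.88.
ΔM = 133.33 − 199.88 = -66.55 → -67 mireds.

-67 mireds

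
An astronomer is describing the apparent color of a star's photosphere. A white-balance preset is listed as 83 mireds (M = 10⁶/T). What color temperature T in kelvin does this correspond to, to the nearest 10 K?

T = 10⁶ / 83 = 12048.19 K → 12050 K.

12050 K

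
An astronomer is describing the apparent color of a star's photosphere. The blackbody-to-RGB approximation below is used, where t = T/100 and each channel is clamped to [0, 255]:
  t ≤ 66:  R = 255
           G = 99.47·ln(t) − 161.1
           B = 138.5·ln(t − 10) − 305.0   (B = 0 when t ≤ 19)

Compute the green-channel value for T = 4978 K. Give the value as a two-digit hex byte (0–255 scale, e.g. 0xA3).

t = 4978/100 = 49.78; the t ≤ 66 branch applies.
G = 99.47·ln 49.78 − 161.1 = 99.47·3.9076 − 161.1 = 227.590.
Rounded: 228; in hex, 0xE4.

0xE4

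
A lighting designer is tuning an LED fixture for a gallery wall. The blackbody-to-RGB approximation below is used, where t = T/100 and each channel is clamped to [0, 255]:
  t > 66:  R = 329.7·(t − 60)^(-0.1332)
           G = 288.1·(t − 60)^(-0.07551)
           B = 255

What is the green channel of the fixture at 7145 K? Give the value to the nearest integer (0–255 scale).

t = 7145/100 = 71.45; the t > 66 branch applies.
G = 288.1·(71.45 − 60)^(-0.07551) = 288.1·11.45^(-0.07551) = 288.1·0.83186 = 239.659.
Rounded: 240.

240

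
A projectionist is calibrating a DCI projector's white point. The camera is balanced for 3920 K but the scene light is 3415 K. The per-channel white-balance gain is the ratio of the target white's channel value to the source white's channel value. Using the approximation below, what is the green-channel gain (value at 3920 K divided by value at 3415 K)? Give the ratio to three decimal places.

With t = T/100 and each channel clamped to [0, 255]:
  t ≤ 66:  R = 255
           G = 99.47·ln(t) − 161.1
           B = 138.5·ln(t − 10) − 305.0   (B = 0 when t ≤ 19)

1.072

At 3415 K (t = 34.15):
  G = 99.47·ln 34.15 − 161.1 = 99.47·3.5308 − 161.1 = 190.105.
At 3920 K (t = 39.2):
  G = 99.47·ln 39.2 − 161.1 = 99.47·3.6687 − 161.1 = 203.823.
Gain = 203.823 / 190.105 = 1.0722 → 1.072.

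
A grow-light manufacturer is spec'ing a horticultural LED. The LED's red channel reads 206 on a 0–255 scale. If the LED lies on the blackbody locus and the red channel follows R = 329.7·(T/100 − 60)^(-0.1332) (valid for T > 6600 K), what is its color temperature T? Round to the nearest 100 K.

9400 K

(t − 60)^(-0.1332) = 206/329.7 = 0.62481.
t − 60 = 0.62481^(1/-0.1332) = 0.62481^(-7.508) = 34.152, so t = 94.152.
T = 100·t = 9415 K → 9400 K to the nearest 100 K.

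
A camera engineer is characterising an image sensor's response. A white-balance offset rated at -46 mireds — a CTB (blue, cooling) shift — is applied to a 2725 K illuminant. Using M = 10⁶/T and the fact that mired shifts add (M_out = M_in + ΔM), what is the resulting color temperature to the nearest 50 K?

3100 K

M_in = 10⁶/2725 = 366.97 mireds.
M_out = 366.97 + (-46) = 320.97 mireds.
T_out = 10⁶/320.97 = 3115.5 K → 3100 K.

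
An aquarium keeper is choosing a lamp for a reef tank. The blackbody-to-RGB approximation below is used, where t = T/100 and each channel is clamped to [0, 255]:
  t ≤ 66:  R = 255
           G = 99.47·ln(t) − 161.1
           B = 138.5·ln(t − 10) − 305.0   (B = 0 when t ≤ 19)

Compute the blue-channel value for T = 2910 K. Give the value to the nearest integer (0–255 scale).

104

t = 2910/100 = 29.1; the t ≤ 66 branch applies.
B = 138.5·ln(29.1 − 10) − 305.0 = 138.5·ln 19.1 − 305.0 = 138.5·2.9497 − 305.0 = 103.532.
Rounded: 104.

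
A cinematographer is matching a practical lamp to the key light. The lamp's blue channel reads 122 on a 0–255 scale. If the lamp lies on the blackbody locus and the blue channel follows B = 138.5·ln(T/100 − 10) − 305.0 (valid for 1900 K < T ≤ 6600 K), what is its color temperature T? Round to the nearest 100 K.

ln(t − 10) = (122 + 305.0) / 138.5 = 3.0830.
t − 10 = e^3.0830 = 21.824, so t = 31.824.
T = 100·t = 3182 K → 3200 K to the nearest 100 K.

3200 K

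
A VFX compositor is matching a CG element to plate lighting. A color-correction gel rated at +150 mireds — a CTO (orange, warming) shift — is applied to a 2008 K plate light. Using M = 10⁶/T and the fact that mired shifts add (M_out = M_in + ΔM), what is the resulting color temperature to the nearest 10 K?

1540 K

M_in = 10⁶/2008 = 498.01 mireds.
M_out = 498.01 + (+150) = 648.01 mireds.
T_out = 10⁶/648.01 = 1543.2 K → 1540 K.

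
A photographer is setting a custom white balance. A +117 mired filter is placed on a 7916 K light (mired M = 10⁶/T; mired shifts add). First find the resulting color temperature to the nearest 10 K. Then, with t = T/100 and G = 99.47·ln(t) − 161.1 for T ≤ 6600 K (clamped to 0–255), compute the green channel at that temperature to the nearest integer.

209

M_in = 10⁶/7916 = 126.33; M_out = 126.33 + (+117) = 243.33.
T_out = 10⁶/243.33 = 4109.7 K → 4110 K; t = 41.1.
G = 99.47·ln 41.1 − 161.1 = 99.47·3.7160 − 161.1 = 208.531.
Rounded: 209.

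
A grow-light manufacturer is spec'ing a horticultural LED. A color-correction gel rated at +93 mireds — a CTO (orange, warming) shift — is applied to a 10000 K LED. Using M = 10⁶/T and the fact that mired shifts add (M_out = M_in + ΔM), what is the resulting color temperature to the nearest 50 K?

5200 K

M_in = 10⁶/10000 = 100.00 mireds.
M_out = 100.00 + (+93) = 193.00 mireds.
T_out = 10⁶/193.00 = 5181.3 K → 5200 K.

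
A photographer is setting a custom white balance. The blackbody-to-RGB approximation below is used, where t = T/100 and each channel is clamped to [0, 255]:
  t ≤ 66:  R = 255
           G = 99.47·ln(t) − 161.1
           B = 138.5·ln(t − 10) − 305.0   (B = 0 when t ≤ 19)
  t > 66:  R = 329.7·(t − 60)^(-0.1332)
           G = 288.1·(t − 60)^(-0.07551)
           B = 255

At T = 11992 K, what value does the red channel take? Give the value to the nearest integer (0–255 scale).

191

t = 11992/100 = 119.92; the t > 66 branch applies.
R = 329.7·(119.92 − 60)^(-0.1332) = 329.7·59.92^(-0.1332) = 329.7·0.57973 = 191.138.
Rounded: 191.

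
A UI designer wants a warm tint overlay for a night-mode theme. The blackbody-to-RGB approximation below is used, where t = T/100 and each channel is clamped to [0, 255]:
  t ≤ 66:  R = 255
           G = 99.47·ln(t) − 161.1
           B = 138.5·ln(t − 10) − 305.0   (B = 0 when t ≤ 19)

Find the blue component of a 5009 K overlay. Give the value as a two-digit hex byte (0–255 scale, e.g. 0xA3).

t = 5009/100 = 50.09; the t ≤ 66 branch applies.
B = 138.5·ln(50.09 − 10) − 305.0 = 138.5·ln 40.09 − 305.0 = 138.5·3.6911 − 305.0 = 206.221.
Rounded: 206; in hex, 0xCE.

0xCE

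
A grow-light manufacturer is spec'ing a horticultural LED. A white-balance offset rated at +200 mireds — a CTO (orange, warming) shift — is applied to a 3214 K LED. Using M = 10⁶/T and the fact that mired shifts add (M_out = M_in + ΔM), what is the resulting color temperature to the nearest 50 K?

1950 K

M_in = 10⁶/3214 = 311.14 mireds.
M_out = 311.14 + (+200) = 511.14 mireds.
T_out = 10⁶/511.14 = 1956.4 K → 1950 K.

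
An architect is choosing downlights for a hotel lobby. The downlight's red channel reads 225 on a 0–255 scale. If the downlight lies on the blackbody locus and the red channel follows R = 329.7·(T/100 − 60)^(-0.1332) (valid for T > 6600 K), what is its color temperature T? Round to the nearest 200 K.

(t − 60)^(-0.1332) = 225/329.7 = 0.68244.
t − 60 = 0.68244^(1/-0.1332) = 0.68244^(-7.508) = 17.610, so t = 77.610.
T = 100·t = 7761 K → 7800 K to the nearest 200 K.

7800 K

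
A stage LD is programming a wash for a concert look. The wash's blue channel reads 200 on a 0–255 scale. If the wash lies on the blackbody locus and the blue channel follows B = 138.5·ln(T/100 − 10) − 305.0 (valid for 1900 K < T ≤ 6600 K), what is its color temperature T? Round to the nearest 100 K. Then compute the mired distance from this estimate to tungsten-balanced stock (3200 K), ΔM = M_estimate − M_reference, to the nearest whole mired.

ln(t − 10) = (200 + 305.0) / 138.5 = 3.6462.
t − 10 = e^3.6462 = 38.329, so t = 48.329.
T = 100·t = 4833 K → 4800 K to the nearest 100 K.
M_estimate = 10⁶/4800 = 208.33; M_reference = 10⁶/3200 = 312.50.
ΔM = 208.33 − 312.50 = -104.17 → -104 mireds.

-104 mireds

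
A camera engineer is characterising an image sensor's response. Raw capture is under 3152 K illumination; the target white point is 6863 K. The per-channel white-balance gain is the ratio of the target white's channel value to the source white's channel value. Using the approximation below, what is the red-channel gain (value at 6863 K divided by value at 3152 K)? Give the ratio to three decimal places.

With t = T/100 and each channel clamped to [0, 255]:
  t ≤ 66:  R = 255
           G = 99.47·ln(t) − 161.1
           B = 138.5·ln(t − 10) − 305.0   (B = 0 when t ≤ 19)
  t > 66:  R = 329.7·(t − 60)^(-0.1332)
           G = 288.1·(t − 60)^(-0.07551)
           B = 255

At 3152 K (t = 31.52):
  R = 255 by definition for t ≤ 66.
At 6863 K (t = 68.63):
  R = 329.7·(68.63 − 60)^(-0.1332) = 329.7·8.63^(-0.1332) = 329.7·0.75045 = 247.424.
Gain = 247.424 / 255.000 = 0.9703 → 0.970.

0.970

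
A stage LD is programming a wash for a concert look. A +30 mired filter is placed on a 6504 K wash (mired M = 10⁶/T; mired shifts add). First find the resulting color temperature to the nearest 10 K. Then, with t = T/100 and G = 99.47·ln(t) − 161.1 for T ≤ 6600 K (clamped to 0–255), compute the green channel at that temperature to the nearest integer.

236

M_in = 10⁶/6504 = 153.75; M_out = 153.75 + (+30) = 183.75.
T_out = 10⁶/183.75 = 5442.1 K → 5440 K; t = 54.4.
G = 99.47·ln 54.4 − 161.1 = 99.47·3.9964 − 161.1 = 236.418.
Rounded: 236.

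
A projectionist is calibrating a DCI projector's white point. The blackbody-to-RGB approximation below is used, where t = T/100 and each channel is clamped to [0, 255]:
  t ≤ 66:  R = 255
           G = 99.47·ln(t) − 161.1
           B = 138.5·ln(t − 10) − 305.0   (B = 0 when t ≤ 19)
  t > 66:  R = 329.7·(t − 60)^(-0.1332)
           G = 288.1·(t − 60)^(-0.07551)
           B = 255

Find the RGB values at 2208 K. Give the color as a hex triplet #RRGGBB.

#FF9328

t = 2208/100 = 22.08; the t ≤ 66 branch applies.
R = 255 by definition for t ≤ 66.
G = 99.47·ln 22.08 − 161.1 = 99.47·3.0947 − 161.1 = 146.727.
B = 138.5·ln(22.08 − 10) − 305.0 = 138.5·ln 12.08 − 305.0 = 138.5·2.4916 − 305.0 = 40.080.
Rounded: (255, 147, 40).
In hex: #FF9328.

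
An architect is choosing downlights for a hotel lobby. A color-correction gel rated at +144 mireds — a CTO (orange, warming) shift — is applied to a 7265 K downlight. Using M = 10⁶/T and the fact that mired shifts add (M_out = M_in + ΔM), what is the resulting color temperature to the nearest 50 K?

M_in = 10⁶/7265 = 137.65 mireds.
M_out = 137.65 + (+144) = 281.65 mireds.
T_out = 10⁶/281.65 = 3550.6 K → 3550 K.

3550 K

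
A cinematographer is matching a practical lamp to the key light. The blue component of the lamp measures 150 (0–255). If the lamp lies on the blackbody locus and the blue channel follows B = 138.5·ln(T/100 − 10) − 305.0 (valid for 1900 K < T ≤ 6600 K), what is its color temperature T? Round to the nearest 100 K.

3700 K

ln(t − 10) = (150 + 305.0) / 138.5 = 3.2852.
t − 10 = e^3.2852 = 26.714, so t = 36.714.
T = 100·t = 3671 K → 3700 K to the nearest 100 K.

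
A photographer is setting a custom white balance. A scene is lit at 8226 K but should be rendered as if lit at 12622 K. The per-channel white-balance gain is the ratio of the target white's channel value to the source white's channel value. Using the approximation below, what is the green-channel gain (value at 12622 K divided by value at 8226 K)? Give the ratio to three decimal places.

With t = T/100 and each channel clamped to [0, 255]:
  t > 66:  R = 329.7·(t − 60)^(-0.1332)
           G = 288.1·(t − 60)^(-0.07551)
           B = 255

0.921

At 8226 K (t = 82.26):
  G = 288.1·(82.26 − 60)^(-0.07551) = 288.1·22.26^(-0.07551) = 288.1·0.79113 = 227.925.
At 12622 K (t = 126.22):
  G = 288.1·(126.22 − 60)^(-0.07551) = 288.1·66.22^(-0.07551) = 288.1·0.72861 = 209.913.
Gain = 209.913 / 227.925 = 0.9210 → 0.921.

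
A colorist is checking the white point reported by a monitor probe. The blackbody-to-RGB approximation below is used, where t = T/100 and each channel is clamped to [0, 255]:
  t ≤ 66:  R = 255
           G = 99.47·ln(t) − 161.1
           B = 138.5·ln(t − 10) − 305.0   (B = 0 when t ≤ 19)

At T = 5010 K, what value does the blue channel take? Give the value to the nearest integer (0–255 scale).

206

t = 5010/100 = 50.1; the t ≤ 66 branch applies.
B = 138.5·ln(50.1 − 10) − 305.0 = 138.5·ln 40.1 − 305.0 = 138.5·3.6914 − 305.0 = 206.256.
Rounded: 206.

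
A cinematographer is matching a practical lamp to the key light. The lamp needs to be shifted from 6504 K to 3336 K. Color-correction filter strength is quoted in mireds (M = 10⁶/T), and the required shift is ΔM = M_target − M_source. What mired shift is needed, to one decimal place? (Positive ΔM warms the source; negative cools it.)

M_source = 10⁶/6504 = 153.752; M_target = 10⁶/3336 = 299.760.
ΔM = 299.760 − 153.752 = 146.009 → +146.0 mireds, a warming shift.

+146.0 mireds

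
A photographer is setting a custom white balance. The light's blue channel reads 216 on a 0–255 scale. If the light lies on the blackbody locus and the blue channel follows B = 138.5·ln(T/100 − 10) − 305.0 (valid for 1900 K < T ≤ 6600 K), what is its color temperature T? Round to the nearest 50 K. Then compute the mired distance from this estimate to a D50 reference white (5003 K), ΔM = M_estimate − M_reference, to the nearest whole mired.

ln(t − 10) = (216 + 305.0) / 138.5 = 3.7617.
t − 10 = e^3.7617 = 43.023, so t = 53.023.
T = 100·t = 5302 K → 5300 K to the nearest 50 K.
M_estimate = 10⁶/5300 = 188.68; M_reference = 10⁶/5003 = 199.88.
ΔM = 188.68 − 199.88 = -11.20 → -11 mireds.

-11 mireds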